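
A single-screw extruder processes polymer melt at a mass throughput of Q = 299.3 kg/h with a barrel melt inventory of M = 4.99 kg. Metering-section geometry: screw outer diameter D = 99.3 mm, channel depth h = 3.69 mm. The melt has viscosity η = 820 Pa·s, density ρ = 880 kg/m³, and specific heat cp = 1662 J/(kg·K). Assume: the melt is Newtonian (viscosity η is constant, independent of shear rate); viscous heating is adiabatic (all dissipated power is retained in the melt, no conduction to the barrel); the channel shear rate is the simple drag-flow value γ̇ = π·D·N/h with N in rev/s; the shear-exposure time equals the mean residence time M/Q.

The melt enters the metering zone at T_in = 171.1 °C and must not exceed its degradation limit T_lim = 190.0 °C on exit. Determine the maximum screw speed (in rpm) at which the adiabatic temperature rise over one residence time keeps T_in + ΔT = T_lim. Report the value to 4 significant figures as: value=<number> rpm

value=16.82 rpm

Convert throughput: Q = 299.3 kg/h = 299.3/3600 = 0.0831389 kg/s
t_res = M / Q_s = 4.99 / 0.0831389 = 60.02 s
Convert to metres: D = 0.0993 m, h = 0.00369 m
Allowable rise: ΔT_a = T_lim − T_in = 190.0 − 171.1 = 18.9 K
Invert ΔT = ηγ̇²t_res/(ρcp) for γ̇: γ̇_max² = ΔT_a ρ cp / (η t_res) = 18.9·880·1662 / (820·60.02) = 561.649 s⁻²
γ̇_max = √561.649 = 23.6991 s⁻¹
N_max = γ̇_max h / (πD) = 23.6991·0.00369/(π·0.0993) = 0.280324 rev/s → ×60 = 16.8194 rpm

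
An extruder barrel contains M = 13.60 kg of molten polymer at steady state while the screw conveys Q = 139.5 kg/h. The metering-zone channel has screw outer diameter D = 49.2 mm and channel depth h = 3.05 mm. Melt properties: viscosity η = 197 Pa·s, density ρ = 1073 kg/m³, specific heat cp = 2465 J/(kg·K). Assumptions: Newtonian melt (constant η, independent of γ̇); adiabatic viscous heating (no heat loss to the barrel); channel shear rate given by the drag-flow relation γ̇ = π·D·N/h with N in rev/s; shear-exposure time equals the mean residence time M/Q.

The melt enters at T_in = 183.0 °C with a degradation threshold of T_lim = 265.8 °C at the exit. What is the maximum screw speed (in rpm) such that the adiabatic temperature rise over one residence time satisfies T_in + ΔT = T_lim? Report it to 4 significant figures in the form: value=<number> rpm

Throughput in SI: Q_s = 139.5 kg/h ÷ 3600 s/h = 0.03875 kg/s
t_res = M / Q_s = 13.60 ÷ 0.03875 = 350.968 s
Geometry in SI: D = 49.2 mm → 0.0492 m, h = 3.05 mm → 0.00305 m
ΔT_a = T_lim − T_in = 265.8 − 183.0 = 82.8 K
γ̇_max² = ΔT_a·ρ·cp/(η·t_res) = 82.8·1073·2465/(197·350.968) = 3167.48 s⁻²
γ̇_max = sqrt(3167.48) = 56.2803 s⁻¹
N_max = γ̇_max h / (πD) = 56.2803·0.00305/(π·0.0492) = 1.11056 rev/s → ×60 = 66.6335 rpm

value=66.63 rpm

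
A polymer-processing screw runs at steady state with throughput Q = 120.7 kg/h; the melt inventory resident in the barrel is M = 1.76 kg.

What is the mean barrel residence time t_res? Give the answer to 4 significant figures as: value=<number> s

value=52.49 s

Q_s = Q / 3600 = 120.7 / 3600 = 0.0335278 kg/s
Mean residence time: t_res = M/Q_s = 1.76 kg / 0.0335278 kg/s = 52.4938 s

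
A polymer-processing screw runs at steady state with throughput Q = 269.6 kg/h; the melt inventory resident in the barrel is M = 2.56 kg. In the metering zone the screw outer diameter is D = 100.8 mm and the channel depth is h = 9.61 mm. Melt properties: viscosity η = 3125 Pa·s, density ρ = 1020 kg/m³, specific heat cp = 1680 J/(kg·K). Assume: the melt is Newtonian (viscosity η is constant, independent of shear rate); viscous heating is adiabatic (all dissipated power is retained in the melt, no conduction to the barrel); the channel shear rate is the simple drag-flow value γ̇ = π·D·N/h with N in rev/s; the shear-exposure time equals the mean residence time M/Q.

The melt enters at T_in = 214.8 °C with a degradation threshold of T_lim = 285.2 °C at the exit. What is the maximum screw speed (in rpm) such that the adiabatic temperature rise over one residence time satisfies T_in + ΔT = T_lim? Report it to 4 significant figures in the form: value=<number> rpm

value=61.19 rpm

Convert throughput: Q = 269.6 kg/h = 269.6/3600 = 0.0748889 kg/s
Mean residence time: t_res = M/Q_s = 2.56 kg / 0.0748889 kg/s = 34.184 s
Convert to metres: D = 0.1008 m, h = 0.00961 m
ΔT_a = T_lim − T_in = 285.2 °C − 214.8 °C = 70.4 K
γ̇_max² = ΔT_a·ρ·cp / (η·t_res) = [70.4 × 1020 × 1680] / [3125 × 34.184] = 1129.3 s⁻²
γ̇_max = √1129.3 = 33.6051 s⁻¹
N_max = γ̇_max·h / (π·D) = 33.6051 · 0.00961 / (π · 0.1008) = 1.01981 rev/s = 61.1884 rpm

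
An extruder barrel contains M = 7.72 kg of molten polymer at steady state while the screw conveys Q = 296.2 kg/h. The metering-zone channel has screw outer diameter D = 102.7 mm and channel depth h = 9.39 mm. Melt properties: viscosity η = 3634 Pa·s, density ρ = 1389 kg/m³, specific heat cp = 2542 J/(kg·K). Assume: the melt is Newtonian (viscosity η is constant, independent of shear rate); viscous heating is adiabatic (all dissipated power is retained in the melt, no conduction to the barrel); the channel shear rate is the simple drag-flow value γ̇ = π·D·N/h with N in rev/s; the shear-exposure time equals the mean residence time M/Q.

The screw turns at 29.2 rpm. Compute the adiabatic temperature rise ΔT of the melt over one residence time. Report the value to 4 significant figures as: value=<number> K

value=27.00 K

Throughput in SI: Q_s = 296.2 kg/h ÷ 3600 s/h = 0.0822778 kg/s
t_res = M / Q_s = 7.72 ÷ 0.0822778 = 93.8285 s
Geometry in metres: D = 102.7 mm → 0.1027 m, h = 9.39 mm → 0.00939 m; screw speed N = 29.2 rpm = 0.486667 rev/s
Shear rate: γ̇ = πDN/h = π·0.1027·0.486667/0.00939 = 16.7219 s⁻¹
ΔT = η·γ̇²·t_res / (ρ·cp) = 3634 · (16.7219)² · 93.8285 / (1389 · 2542) = 27.0032 K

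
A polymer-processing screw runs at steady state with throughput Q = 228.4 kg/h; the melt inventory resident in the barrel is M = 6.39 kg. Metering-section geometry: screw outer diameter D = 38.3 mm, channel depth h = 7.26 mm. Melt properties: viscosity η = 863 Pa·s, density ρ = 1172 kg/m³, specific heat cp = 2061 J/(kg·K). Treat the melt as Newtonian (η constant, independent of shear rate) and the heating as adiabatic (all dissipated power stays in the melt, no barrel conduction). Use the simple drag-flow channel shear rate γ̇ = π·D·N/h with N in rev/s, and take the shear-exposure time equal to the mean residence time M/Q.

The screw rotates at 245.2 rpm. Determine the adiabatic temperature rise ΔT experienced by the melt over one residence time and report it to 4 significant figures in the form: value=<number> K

Convert throughput: Q = 228.4 kg/h = 228.4/3600 = 0.0634444 kg/s
t_res = M / Q_s = 6.39 ÷ 0.0634444 = 100.718 s
Geometry in metres: D = 38.3 mm → 0.0383 m, h = 7.26 mm → 0.00726 m; screw speed N = 245.2 rpm = 4.08667 rev/s
γ̇ = π D N / h = (π)(0.0383)(4.08667) / 0.00726 = 67.73 s⁻¹
ΔT = η·γ̇²·t_res/(ρ·cp) = [863 × 67.73² × 100.718] / [1172 × 2061] = 165.073 K

value=165.1 K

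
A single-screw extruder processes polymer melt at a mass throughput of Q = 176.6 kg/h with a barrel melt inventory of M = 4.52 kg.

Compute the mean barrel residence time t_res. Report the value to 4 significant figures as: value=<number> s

value=92.14 s

Throughput in SI: Q_s = 176.6 kg/h ÷ 3600 s/h = 0.0490556 kg/s
Mean residence time: t_res = M/Q_s = 4.52 kg / 0.0490556 kg/s = 92.1404 s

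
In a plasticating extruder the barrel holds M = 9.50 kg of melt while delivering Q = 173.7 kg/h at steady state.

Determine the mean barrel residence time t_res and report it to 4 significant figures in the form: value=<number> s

value=196.9 s

Convert throughput: Q = 173.7 kg/h = 173.7/3600 = 0.04825 kg/s
t_res = M / Q_s = 9.50 ÷ 0.04825 = 196.891 s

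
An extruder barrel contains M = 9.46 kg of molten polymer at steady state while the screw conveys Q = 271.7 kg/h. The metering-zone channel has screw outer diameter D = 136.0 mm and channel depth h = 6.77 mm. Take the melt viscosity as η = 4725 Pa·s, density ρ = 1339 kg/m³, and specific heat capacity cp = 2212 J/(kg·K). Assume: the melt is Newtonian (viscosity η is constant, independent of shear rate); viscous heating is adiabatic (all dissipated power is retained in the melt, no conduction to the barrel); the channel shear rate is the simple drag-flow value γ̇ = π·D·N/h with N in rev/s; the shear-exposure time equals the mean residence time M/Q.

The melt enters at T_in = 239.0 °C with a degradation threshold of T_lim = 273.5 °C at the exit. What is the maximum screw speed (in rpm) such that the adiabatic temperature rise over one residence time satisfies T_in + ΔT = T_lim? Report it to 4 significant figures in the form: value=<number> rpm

Throughput in SI: Q_s = 271.7 kg/h ÷ 3600 s/h = 0.0754722 kg/s
t_res = M / Q_s = 9.46 / 0.0754722 = 125.344 s
D = 136.0 mm = 0.136 m;  h = 6.77 mm = 0.00677 m
ΔT_a = T_lim − T_in = 273.5 °C − 239.0 °C = 34.5 K
Invert ΔT = ηγ̇²t_res/(ρcp) for γ̇: γ̇_max² = ΔT_a ρ cp / (η t_res) = 34.5·1339·2212 / (4725·125.344) = 172.536 s⁻²
γ̇_max = sqrt(172.536) = 13.1353 s⁻¹
Solve γ̇ = πDN/h for N: N_max = γ̇_max·h/(π·D) = 13.1353 × 0.00677 / (π × 0.136) = 0.208132 rev/s = 12.4879 rpm

value=12.49 rpm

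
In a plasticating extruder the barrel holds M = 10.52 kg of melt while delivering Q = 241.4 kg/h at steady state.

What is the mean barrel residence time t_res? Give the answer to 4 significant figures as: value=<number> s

value=156.9 s

Convert throughput: Q = 241.4 kg/h = 241.4/3600 = 0.0670556 kg/s
t_res = M / Q_s = 10.52 ÷ 0.0670556 = 156.885 s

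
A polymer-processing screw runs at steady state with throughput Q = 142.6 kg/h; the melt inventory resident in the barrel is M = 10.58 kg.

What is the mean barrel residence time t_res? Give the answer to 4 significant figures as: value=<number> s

Q_s = Q / 3600 = 142.6 / 3600 = 0.0396111 kg/s
Mean residence time: t_res = M/Q_s = 10.58 kg / 0.0396111 kg/s = 267.097 s

value=267.1 s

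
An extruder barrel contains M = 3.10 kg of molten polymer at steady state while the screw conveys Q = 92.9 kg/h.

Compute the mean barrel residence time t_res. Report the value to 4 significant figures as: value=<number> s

value=120.1 s

Q_s = Q / 3600 = 92.9 / 3600 = 0.0258056 kg/s
t_res = M / Q_s = 3.10 ÷ 0.0258056 = 120.129 s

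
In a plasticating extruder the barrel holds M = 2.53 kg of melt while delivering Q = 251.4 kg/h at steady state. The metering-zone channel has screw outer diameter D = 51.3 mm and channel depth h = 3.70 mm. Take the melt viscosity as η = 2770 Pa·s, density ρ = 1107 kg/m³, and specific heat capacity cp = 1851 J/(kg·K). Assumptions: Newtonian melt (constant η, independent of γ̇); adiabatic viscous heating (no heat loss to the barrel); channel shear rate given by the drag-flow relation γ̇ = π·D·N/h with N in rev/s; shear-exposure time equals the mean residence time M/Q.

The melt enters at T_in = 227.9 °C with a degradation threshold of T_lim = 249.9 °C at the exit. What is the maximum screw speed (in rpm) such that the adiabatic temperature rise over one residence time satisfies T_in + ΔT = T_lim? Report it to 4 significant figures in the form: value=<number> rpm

Throughput in SI: Q_s = 251.4 kg/h ÷ 3600 s/h = 0.0698333 kg/s
Mean residence time: t_res = M/Q_s = 2.53 kg / 0.0698333 kg/s = 36.2291 s
D = 51.3 mm = 0.0513 m;  h = 3.70 mm = 0.0037 m
ΔT_a = T_lim − T_in = 249.9 − 227.9 = 22 K
γ̇_max² = ΔT_a·ρ·cp/(η·t_res) = 22·1107·1851/(2770·36.2291) = 449.199 s⁻²
Take the square root: γ̇_max = √(449.199) = 21.1943 s⁻¹
N_max = γ̇_max·h / (π·D) = 21.1943 · 0.0037 / (π · 0.0513) = 0.48658 rev/s = 29.1948 rpm

value=29.19 rpm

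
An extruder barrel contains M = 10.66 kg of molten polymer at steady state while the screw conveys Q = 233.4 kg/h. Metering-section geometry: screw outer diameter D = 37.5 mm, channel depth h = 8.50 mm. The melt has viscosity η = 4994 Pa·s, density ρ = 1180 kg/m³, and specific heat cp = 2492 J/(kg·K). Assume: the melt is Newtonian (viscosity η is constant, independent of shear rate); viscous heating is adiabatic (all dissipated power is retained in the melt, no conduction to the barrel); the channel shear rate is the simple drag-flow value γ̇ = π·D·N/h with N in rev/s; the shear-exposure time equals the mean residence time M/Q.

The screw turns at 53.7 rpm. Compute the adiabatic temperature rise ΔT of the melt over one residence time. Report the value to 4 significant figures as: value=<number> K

Q_s = Q / 3600 = 233.4 / 3600 = 0.0648333 kg/s
t_res = M / Q_s = 10.66 ÷ 0.0648333 = 164.422 s
Geometry in metres: D = 37.5 mm → 0.0375 m, h = 8.50 mm → 0.0085 m; screw speed N = 53.7 rpm = 0.895 rev/s
γ̇ = π D N / h = (π)(0.0375)(0.895) / 0.0085 = 12.4047 s⁻¹
ΔT = η·γ̇²·t_res / (ρ·cp) = 4994 · (12.4047)² · 164.422 / (1180 · 2492) = 42.9683 K

value=42.97 K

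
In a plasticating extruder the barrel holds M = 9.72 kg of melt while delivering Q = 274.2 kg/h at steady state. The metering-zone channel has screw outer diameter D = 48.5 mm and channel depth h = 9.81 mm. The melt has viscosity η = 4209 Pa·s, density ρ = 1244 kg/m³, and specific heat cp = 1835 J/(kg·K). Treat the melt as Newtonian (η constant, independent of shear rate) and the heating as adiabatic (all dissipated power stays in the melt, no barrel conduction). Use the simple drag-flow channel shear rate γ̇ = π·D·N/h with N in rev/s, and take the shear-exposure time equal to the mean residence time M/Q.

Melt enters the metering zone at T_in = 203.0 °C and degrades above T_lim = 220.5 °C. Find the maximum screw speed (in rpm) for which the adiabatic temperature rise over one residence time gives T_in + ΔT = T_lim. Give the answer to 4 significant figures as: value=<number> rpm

Q_s = Q / 3600 = 274.2 / 3600 = 0.0761667 kg/s
t_res = M / Q_s = 9.72 ÷ 0.0761667 = 127.615 s
D = 48.5 mm = 0.0485 m;  h = 9.81 mm = 0.00981 m
Allowable rise: ΔT_a = T_lim − T_in = 220.5 − 203.0 = 17.5 K
γ̇_max² = ΔT_a·ρ·cp/(η·t_res) = 17.5·1244·1835/(4209·127.615) = 74.3728 s⁻²
γ̇_max = √74.3728 = 8.62397 s⁻¹
Solve γ̇ = πDN/h for N: N_max = γ̇_max·h/(π·D) = 8.62397 × 0.00981 / (π × 0.0485) = 0.555245 rev/s = 33.3147 rpm

value=33.31 rpm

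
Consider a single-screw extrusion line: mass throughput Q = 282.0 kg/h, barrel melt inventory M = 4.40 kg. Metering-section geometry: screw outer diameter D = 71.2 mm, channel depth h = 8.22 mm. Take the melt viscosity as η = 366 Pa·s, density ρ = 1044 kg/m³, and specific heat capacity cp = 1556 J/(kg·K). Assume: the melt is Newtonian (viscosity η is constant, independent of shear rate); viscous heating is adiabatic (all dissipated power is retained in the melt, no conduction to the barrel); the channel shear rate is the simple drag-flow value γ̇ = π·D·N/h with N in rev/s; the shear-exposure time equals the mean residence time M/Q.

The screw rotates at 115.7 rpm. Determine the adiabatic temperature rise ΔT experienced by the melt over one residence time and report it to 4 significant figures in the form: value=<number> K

Throughput in SI: Q_s = 282.0 kg/h ÷ 3600 s/h = 0.0783333 kg/s
t_res = M / Q_s = 4.40 ÷ 0.0783333 = 56.1702 s
D = 71.2 mm = 0.0712 m;  h = 8.22 mm = 0.00822 m;  N = 115.7 rpm / 60 = 1.92833 rev/s
γ̇ = π D N / h = (π)(0.0712)(1.92833) / 0.00822 = 52.4735 s⁻¹
ΔT = η·γ̇²·t_res/(ρ·cp) = [366 × 52.4735² × 56.1702] / [1044 × 1556] = 34.8464 K

value=34.85 K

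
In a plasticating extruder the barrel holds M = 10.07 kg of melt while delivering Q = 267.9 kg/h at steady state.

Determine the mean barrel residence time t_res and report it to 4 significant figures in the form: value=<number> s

Convert throughput: Q = 267.9 kg/h = 267.9/3600 = 0.0744167 kg/s
t_res = M / Q_s = 10.07 / 0.0744167 = 135.319 s

value=135.3 s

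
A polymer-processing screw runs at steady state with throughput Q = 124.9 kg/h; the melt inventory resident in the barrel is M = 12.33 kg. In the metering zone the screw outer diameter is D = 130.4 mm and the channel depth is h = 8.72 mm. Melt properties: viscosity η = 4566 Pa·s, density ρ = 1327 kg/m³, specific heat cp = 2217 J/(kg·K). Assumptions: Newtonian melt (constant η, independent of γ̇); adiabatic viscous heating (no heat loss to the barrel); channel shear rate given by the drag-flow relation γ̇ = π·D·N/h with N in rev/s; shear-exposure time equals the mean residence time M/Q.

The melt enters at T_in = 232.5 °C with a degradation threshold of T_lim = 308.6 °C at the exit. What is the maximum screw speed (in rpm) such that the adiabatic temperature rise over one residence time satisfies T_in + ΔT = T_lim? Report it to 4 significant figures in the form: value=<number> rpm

value=15.00 rpm

Convert throughput: Q = 124.9 kg/h = 124.9/3600 = 0.0346944 kg/s
t_res = M / Q_s = 12.33 ÷ 0.0346944 = 355.388 s
Convert to metres: D = 0.1304 m, h = 0.00872 m
Allowable rise: ΔT_a = T_lim − T_in = 308.6 − 232.5 = 76.1 K
Invert ΔT = ηγ̇²t_res/(ρcp) for γ̇: γ̇_max² = ΔT_a ρ cp / (η t_res) = 76.1·1327·2217 / (4566·355.388) = 137.969 s⁻²
Take the square root: γ̇_max = √(137.969) = 11.746 s⁻¹
N_max = γ̇_max·h / (π·D) = 11.746 · 0.00872 / (π · 0.1304) = 0.250023 rev/s = 15.0014 rpm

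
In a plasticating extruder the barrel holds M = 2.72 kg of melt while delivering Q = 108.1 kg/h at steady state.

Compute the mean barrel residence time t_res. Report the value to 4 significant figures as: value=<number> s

value=90.58 s

Throughput in SI: Q_s = 108.1 kg/h ÷ 3600 s/h = 0.0300278 kg/s
t_res = M / Q_s = 2.72 / 0.0300278 = 90.5828 s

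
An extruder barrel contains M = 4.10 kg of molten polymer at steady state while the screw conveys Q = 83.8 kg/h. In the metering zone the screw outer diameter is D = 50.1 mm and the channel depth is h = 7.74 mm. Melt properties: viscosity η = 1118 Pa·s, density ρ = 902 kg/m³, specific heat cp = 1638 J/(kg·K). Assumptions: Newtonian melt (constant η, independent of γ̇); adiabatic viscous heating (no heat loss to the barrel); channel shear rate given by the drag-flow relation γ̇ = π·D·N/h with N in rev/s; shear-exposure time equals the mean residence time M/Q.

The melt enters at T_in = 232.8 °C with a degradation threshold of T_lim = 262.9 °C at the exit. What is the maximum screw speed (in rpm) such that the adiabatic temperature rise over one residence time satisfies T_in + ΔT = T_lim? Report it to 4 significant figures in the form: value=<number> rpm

value=44.34 rpm

Convert throughput: Q = 83.8 kg/h = 83.8/3600 = 0.0232778 kg/s
t_res = M / Q_s = 4.10 ÷ 0.0232778 = 176.134 s
Geometry in SI: D = 50.1 mm → 0.0501 m, h = 7.74 mm → 0.00774 m
ΔT_a = T_lim − T_in = 262.9 °C − 232.8 °C = 30.1 K
γ̇_max² = ΔT_a·ρ·cp / (η·t_res) = [30.1 × 902 × 1638] / [1118 × 176.134] = 225.841 s⁻²
γ̇_max = √225.841 = 15.028 s⁻¹
Solve γ̇ = πDN/h for N: N_max = γ̇_max·h/(π·D) = 15.028 × 0.00774 / (π × 0.0501) = 0.739018 rev/s = 44.3411 rpm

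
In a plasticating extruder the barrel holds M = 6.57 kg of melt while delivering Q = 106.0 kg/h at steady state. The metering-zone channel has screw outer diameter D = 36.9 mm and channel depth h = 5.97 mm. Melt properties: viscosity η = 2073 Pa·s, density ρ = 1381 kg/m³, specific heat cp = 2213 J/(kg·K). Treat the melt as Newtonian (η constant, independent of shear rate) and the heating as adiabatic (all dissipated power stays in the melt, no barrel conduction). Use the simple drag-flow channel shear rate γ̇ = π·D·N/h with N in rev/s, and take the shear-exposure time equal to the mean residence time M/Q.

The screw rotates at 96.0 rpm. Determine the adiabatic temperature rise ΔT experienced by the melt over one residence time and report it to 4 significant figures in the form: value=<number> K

value=146.1 K

Throughput in SI: Q_s = 106.0 kg/h ÷ 3600 s/h = 0.0294444 kg/s
t_res = M / Q_s = 6.57 / 0.0294444 = 223.132 s
D = 36.9 mm = 0.0369 m;  h = 5.97 mm = 0.00597 m;  N = 96.0 rpm / 60 = 1.6 rev/s
Shear rate: γ̇ = πDN/h = π·0.0369·1.6/0.00597 = 31.0686 s⁻¹
Adiabatic rise: ΔT = η γ̇² t_res / (ρ cp) = 2073·(31.0686)²·223.132 / (1381·2213) = 146.093 K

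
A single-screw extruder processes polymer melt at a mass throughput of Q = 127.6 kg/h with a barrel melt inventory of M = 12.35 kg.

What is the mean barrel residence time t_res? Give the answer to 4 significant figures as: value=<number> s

value=348.4 s

Q_s = Q / 3600 = 127.6 / 3600 = 0.0354444 kg/s
t_res = M / Q_s = 12.35 ÷ 0.0354444 = 348.433 s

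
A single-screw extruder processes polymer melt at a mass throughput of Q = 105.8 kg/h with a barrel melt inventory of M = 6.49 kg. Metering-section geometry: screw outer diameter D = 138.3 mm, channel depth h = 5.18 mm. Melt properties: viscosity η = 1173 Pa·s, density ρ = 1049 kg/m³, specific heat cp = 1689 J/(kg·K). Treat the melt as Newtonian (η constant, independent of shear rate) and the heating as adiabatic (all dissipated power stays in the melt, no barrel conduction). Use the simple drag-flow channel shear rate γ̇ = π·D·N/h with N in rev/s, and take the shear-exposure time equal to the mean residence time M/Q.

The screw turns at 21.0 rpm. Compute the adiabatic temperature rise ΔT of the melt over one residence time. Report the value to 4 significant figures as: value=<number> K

Throughput in SI: Q_s = 105.8 kg/h ÷ 3600 s/h = 0.0293889 kg/s
t_res = M / Q_s = 6.49 / 0.0293889 = 220.832 s
Geometry in metres: D = 138.3 mm → 0.1383 m, h = 5.18 mm → 0.00518 m; screw speed N = 21.0 rpm = 0.35 rev/s
γ̇ = π·D·N / h = π · 0.1383 · 0.35 / 0.00518 = 29.3569 s⁻¹
ΔT = η·γ̇²·t_res / (ρ·cp) = 1173 · (29.3569)² · 220.832 / (1049 · 1689) = 126.001 K

value=126.0 K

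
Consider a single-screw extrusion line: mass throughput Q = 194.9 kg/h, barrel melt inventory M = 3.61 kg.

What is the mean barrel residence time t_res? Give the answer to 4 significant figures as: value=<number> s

Throughput in SI: Q_s = 194.9 kg/h ÷ 3600 s/h = 0.0541389 kg/s
t_res = M / Q_s = 3.61 / 0.0541389 = 66.6803 s

value=66.68 s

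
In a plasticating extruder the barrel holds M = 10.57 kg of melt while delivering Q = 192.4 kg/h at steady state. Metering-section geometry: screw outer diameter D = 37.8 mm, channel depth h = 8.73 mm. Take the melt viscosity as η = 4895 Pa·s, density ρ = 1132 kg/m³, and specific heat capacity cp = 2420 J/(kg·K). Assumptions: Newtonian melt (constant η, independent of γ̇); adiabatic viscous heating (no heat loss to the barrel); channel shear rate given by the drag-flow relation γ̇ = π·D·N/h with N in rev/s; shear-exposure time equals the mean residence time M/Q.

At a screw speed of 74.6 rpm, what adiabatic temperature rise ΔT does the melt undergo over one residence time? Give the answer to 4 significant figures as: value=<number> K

Throughput in SI: Q_s = 192.4 kg/h ÷ 3600 s/h = 0.0534444 kg/s
Mean residence time: t_res = M/Q_s = 10.57 kg / 0.0534444 kg/s = 197.775 s
Geometry in metres: D = 37.8 mm → 0.0378 m, h = 8.73 mm → 0.00873 m; screw speed N = 74.6 rpm = 1.24333 rev/s
γ̇ = π·D·N / h = π · 0.0378 · 1.24333 / 0.00873 = 16.9128 s⁻¹
ΔT = η·γ̇²·t_res/(ρ·cp) = [4895 × 16.9128² × 197.775] / [1132 × 2420] = 101.087 K

value=101.1 K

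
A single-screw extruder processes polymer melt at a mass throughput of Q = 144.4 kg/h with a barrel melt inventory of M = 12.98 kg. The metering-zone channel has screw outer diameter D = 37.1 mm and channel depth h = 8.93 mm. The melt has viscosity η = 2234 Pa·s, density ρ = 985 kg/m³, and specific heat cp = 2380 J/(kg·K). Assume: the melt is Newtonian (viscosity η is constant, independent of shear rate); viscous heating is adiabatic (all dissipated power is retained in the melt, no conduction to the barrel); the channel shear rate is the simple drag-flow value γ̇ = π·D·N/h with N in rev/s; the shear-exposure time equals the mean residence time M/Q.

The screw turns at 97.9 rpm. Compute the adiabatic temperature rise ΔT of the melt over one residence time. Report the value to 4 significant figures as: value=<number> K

value=139.9 K

Q_s = Q / 3600 = 144.4 / 3600 = 0.0401111 kg/s
Mean residence time: t_res = M/Q_s = 12.98 kg / 0.0401111 kg/s = 323.601 s
Geometry in metres: D = 37.1 mm → 0.0371 m, h = 8.93 mm → 0.00893 m; screw speed N = 97.9 rpm = 1.63167 rev/s
γ̇ = π·D·N / h = π · 0.0371 · 1.63167 / 0.00893 = 21.2963 s⁻¹
Adiabatic rise: ΔT = η γ̇² t_res / (ρ cp) = 2234·(21.2963)²·323.601 / (985·2380) = 139.858 K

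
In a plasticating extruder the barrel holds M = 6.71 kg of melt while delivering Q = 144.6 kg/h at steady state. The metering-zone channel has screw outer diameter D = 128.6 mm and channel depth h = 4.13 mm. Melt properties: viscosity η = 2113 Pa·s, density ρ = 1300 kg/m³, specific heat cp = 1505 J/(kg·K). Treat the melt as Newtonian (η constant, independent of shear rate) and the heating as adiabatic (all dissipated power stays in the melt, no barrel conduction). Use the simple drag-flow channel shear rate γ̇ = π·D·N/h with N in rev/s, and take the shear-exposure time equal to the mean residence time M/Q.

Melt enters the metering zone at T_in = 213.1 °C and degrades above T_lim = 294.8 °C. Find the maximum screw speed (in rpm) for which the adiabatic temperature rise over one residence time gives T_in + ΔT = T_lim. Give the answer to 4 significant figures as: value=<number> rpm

value=13.05 rpm

Convert throughput: Q = 144.6 kg/h = 144.6/3600 = 0.0401667 kg/s
t_res = M / Q_s = 6.71 ÷ 0.0401667 = 167.054 s
Convert to metres: D = 0.1286 m, h = 0.00413 m
ΔT_a = T_lim − T_in = 294.8 − 213.1 = 81.7 K
γ̇_max² = ΔT_a·ρ·cp/(η·t_res) = 81.7·1300·1505/(2113·167.054) = 452.841 s⁻²
γ̇_max = sqrt(452.841) = 21.2801 s⁻¹
N_max = γ̇_max·h / (π·D) = 21.2801 · 0.00413 / (π · 0.1286) = 0.217536 rev/s = 13.0522 rpm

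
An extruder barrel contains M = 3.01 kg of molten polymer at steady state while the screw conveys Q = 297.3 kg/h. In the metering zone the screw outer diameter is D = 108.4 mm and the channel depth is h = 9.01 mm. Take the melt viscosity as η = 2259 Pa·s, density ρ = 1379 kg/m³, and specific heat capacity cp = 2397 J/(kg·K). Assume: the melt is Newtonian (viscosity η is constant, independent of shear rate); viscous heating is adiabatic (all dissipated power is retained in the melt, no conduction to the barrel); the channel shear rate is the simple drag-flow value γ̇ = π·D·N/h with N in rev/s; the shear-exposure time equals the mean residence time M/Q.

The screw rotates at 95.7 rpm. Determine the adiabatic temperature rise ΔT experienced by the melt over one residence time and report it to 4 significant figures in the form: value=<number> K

Q_s = Q / 3600 = 297.3 / 3600 = 0.0825833 kg/s
Mean residence time: t_res = M/Q_s = 3.01 kg / 0.0825833 kg/s = 36.448 s
Convert to SI: D = 0.1084 m, h = 0.00901 m, N = 95.7/60 = 1.595 rev/s
γ̇ = π D N / h = (π)(0.1084)(1.595) / 0.00901 = 60.2858 s⁻¹
ΔT = η·γ̇²·t_res / (ρ·cp) = 2259 · (60.2858)² · 36.448 / (1379 · 2397) = 90.5291 K

value=90.53 K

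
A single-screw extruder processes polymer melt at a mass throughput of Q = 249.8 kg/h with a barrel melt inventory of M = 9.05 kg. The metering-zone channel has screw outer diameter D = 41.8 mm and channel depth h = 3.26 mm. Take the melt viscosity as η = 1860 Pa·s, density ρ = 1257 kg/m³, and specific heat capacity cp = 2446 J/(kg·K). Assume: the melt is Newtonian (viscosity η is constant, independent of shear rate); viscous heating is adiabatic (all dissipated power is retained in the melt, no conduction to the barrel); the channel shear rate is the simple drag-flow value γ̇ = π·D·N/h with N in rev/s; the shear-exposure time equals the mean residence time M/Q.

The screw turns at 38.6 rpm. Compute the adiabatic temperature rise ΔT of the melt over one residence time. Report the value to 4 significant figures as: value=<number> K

value=52.99 K

Q_s = Q / 3600 = 249.8 / 3600 = 0.0693889 kg/s
Mean residence time: t_res = M/Q_s = 9.05 kg / 0.0693889 kg/s = 130.424 s
Convert to SI: D = 0.0418 m, h = 0.00326 m, N = 38.6/60 = 0.643333 rev/s
Shear rate: γ̇ = πDN/h = π·0.0418·0.643333/0.00326 = 25.9146 s⁻¹
ΔT = η·γ̇²·t_res/(ρ·cp) = [1860 × 25.9146² × 130.424] / [1257 × 2446] = 52.987 K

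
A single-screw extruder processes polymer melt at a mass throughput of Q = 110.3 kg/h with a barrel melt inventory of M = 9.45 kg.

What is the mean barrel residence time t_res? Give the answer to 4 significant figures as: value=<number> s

Throughput in SI: Q_s = 110.3 kg/h ÷ 3600 s/h = 0.0306389 kg/s
t_res = M / Q_s = 9.45 / 0.0306389 = 308.432 s

value=308.4 s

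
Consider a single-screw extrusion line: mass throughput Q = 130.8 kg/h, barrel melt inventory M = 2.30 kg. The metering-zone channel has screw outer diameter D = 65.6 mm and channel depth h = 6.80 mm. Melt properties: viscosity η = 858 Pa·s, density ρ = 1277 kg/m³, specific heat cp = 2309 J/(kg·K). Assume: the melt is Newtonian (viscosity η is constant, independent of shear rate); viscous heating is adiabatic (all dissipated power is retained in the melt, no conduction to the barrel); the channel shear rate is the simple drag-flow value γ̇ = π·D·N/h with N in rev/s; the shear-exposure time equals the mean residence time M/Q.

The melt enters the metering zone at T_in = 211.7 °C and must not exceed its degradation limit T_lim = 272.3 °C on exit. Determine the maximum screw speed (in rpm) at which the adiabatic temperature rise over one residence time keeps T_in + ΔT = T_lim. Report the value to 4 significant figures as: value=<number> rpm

Q_s = Q / 3600 = 130.8 / 3600 = 0.0363333 kg/s
t_res = M / Q_s = 2.30 / 0.0363333 = 63.3028 s
Geometry in SI: D = 65.6 mm → 0.0656 m, h = 6.80 mm → 0.0068 m
ΔT_a = T_lim − T_in = 272.3 °C − 211.7 °C = 60.6 K
γ̇_max² = ΔT_a·ρ·cp / (η·t_res) = [60.6 × 1277 × 2309] / [858 × 63.3028] = 3289.86 s⁻²
Take the square root: γ̇_max = √(3289.86) = 57.3573 s⁻¹
N_max = γ̇_max h / (πD) = 57.3573·0.0068/(π·0.0656) = 1.89254 rev/s → ×60 = 113.552 rpm

value=113.6 rpm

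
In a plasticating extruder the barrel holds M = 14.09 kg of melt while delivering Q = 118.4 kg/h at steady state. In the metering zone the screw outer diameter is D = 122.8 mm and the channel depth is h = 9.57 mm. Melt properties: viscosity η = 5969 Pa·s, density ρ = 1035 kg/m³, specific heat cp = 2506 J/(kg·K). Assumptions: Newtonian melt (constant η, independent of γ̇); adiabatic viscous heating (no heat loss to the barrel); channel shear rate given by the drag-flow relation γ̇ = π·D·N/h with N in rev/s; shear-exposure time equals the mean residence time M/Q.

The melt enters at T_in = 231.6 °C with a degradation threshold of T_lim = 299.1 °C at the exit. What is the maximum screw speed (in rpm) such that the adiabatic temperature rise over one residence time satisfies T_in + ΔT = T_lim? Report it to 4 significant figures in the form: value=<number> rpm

Throughput in SI: Q_s = 118.4 kg/h ÷ 3600 s/h = 0.0328889 kg/s
t_res = M / Q_s = 14.09 ÷ 0.0328889 = 428.412 s
D = 122.8 mm = 0.1228 m;  h = 9.57 mm = 0.00957 m
ΔT_a = T_lim − T_in = 299.1 − 231.6 = 67.5 K
γ̇_max² = ΔT_a·ρ·cp / (η·t_res) = [67.5 × 1035 × 2506] / [5969 × 428.412] = 68.4639 s⁻²
γ̇_max = √68.4639 = 8.27429 s⁻¹
N_max = γ̇_max h / (πD) = 8.27429·0.00957/(π·0.1228) = 0.205255 rev/s → ×60 = 12.3153 rpm

value=12.32 rpm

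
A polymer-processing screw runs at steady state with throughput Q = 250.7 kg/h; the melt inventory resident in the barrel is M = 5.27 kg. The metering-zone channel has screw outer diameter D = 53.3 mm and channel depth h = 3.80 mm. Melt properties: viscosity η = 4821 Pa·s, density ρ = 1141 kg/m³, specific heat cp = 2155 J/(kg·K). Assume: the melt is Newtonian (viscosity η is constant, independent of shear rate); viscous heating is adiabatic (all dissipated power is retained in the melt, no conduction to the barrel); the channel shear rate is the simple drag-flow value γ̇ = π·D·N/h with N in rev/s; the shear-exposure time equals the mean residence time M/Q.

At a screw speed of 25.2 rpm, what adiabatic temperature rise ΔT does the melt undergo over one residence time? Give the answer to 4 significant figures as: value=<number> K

Convert throughput: Q = 250.7 kg/h = 250.7/3600 = 0.0696389 kg/s
t_res = M / Q_s = 5.27 / 0.0696389 = 75.6761 s
Convert to SI: D = 0.0533 m, h = 0.0038 m, N = 25.2/60 = 0.42 rev/s
γ̇ = π D N / h = (π)(0.0533)(0.42) / 0.0038 = 18.5073 s⁻¹
ΔT = η·γ̇²·t_res/(ρ·cp) = [4821 × 18.5073² × 75.6761] / [1141 × 2155] = 50.8216 K

value=50.82 K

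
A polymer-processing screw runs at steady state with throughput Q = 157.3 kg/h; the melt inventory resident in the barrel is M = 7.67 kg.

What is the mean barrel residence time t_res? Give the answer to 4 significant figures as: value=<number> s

value=175.5 s

Throughput in SI: Q_s = 157.3 kg/h ÷ 3600 s/h = 0.0436944 kg/s
t_res = M / Q_s = 7.67 ÷ 0.0436944 = 175.537 s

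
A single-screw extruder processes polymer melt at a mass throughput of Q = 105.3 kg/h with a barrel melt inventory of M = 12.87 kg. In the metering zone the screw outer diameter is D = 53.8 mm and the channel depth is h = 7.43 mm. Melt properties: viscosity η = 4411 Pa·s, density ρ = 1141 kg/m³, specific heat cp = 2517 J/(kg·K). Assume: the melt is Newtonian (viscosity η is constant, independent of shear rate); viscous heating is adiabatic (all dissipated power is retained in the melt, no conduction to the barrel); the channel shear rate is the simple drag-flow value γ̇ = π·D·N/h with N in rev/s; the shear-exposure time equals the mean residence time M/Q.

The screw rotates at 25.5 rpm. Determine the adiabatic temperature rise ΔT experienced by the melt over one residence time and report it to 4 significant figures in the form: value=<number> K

Throughput in SI: Q_s = 105.3 kg/h ÷ 3600 s/h = 0.02925 kg/s
Mean residence time: t_res = M/Q_s = 12.87 kg / 0.02925 kg/s = 440 s
Geometry in metres: D = 53.8 mm → 0.0538 m, h = 7.43 mm → 0.00743 m; screw speed N = 25.5 rpm = 0.425 rev/s
γ̇ = π·D·N / h = π · 0.0538 · 0.425 / 0.00743 = 9.6679 s⁻¹
ΔT = η·γ̇²·t_res / (ρ·cp) = 4411 · (9.6679)² · 440 / (1141 · 2517) = 63.1663 K

value=63.17 K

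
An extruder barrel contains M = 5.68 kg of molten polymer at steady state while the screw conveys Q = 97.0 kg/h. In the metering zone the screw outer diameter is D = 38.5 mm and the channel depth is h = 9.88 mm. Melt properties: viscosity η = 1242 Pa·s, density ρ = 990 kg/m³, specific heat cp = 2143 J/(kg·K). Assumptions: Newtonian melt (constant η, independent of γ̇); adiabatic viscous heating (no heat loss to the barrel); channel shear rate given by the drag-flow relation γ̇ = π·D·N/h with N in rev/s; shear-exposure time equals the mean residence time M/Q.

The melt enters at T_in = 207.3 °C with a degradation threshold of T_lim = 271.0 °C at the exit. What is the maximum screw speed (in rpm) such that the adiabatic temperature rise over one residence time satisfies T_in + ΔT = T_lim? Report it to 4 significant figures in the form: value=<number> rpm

Convert throughput: Q = 97.0 kg/h = 97.0/3600 = 0.0269444 kg/s
Mean residence time: t_res = M/Q_s = 5.68 kg / 0.0269444 kg/s = 210.804 s
D = 38.5 mm = 0.0385 m;  h = 9.88 mm = 0.00988 m
Allowable rise: ΔT_a = T_lim − T_in = 271.0 − 207.3 = 63.7 K
Invert ΔT = ηγ̇²t_res/(ρcp) for γ̇: γ̇_max² = ΔT_a ρ cp / (η t_res) = 63.7·990·2143 / (1242·210.804) = 516.174 s⁻²
γ̇_max = sqrt(516.174) = 22.7195 s⁻¹
N_max = γ̇_max·h / (π·D) = 22.7195 · 0.00988 / (π · 0.0385) = 1.85586 rev/s = 111.351 rpm

value=111.4 rpm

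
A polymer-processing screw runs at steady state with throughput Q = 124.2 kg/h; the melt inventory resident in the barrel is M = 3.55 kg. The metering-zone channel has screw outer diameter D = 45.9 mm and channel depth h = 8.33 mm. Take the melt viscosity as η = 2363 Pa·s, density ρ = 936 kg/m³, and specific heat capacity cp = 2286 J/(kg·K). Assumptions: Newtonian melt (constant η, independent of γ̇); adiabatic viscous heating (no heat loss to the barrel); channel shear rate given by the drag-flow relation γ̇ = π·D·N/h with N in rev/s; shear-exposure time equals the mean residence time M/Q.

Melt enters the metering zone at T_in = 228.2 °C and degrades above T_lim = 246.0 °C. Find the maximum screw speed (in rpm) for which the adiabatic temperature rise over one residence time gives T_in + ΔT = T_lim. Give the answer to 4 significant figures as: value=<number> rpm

value=43.38 rpm

Convert throughput: Q = 124.2 kg/h = 124.2/3600 = 0.0345 kg/s
t_res = M / Q_s = 3.55 / 0.0345 = 102.899 s
Convert to metres: D = 0.0459 m, h = 0.00833 m
ΔT_a = T_lim − T_in = 246.0 − 228.2 = 17.8 K
γ̇_max² = ΔT_a·ρ·cp / (η·t_res) = [17.8 × 936 × 2286] / [2363 × 102.899] = 156.639 s⁻²
Take the square root: γ̇_max = √(156.639) = 12.5155 s⁻¹
N_max = γ̇_max h / (πD) = 12.5155·0.00833/(π·0.0459) = 0.72299 rev/s → ×60 = 43.3794 rpm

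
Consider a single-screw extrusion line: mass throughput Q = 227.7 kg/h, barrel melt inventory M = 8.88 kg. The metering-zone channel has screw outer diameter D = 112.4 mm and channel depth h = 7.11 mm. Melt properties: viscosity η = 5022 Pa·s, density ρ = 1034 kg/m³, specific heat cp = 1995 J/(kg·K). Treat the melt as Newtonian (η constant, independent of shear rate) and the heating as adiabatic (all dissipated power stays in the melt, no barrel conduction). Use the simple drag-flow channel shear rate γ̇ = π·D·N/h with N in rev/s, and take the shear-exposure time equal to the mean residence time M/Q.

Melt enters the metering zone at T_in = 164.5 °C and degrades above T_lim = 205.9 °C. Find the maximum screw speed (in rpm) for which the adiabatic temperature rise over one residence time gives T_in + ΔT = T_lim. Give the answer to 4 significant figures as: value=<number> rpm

Convert throughput: Q = 227.7 kg/h = 227.7/3600 = 0.06325 kg/s
t_res = M / Q_s = 8.88 / 0.06325 = 140.395 s
Convert to metres: D = 0.1124 m, h = 0.00711 m
ΔT_a = T_lim − T_in = 205.9 °C − 164.5 °C = 41.4 K
Invert ΔT = ηγ̇²t_res/(ρcp) for γ̇: γ̇_max² = ΔT_a ρ cp / (η t_res) = 41.4·1034·1995 / (5022·140.395) = 121.125 s⁻²
Take the square root: γ̇_max = √(121.125) = 11.0057 s⁻¹
N_max = γ̇_max h / (πD) = 11.0057·0.00711/(π·0.1124) = 0.2216 rev/s → ×60 = 13.296 rpm

value=13.30 rpm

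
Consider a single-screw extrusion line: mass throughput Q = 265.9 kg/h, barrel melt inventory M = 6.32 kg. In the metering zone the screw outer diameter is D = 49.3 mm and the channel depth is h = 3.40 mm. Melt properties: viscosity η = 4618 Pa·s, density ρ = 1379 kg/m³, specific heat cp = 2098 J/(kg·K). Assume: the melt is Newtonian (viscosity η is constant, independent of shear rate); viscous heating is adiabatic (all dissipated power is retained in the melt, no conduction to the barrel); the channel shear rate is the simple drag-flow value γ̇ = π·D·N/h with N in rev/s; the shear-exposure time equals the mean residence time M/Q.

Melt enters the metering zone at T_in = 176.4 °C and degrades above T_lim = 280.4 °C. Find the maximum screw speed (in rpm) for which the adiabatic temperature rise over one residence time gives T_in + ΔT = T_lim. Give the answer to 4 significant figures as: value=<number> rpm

value=36.35 rpm

Q_s = Q / 3600 = 265.9 / 3600 = 0.0738611 kg/s
Mean residence time: t_res = M/Q_s = 6.32 kg / 0.0738611 kg/s = 85.566 s
D = 49.3 mm = 0.0493 m;  h = 3.40 mm = 0.0034 m
ΔT_a = T_lim − T_in = 280.4 − 176.4 = 104 K
γ̇_max² = ΔT_a·ρ·cp / (η·t_res) = [104 × 1379 × 2098] / [4618 × 85.566] = 761.461 s⁻²
γ̇_max = sqrt(761.461) = 27.5946 s⁻¹
Solve γ̇ = πDN/h for N: N_max = γ̇_max·h/(π·D) = 27.5946 × 0.0034 / (π × 0.0493) = 0.605768 rev/s = 36.3461 rpm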